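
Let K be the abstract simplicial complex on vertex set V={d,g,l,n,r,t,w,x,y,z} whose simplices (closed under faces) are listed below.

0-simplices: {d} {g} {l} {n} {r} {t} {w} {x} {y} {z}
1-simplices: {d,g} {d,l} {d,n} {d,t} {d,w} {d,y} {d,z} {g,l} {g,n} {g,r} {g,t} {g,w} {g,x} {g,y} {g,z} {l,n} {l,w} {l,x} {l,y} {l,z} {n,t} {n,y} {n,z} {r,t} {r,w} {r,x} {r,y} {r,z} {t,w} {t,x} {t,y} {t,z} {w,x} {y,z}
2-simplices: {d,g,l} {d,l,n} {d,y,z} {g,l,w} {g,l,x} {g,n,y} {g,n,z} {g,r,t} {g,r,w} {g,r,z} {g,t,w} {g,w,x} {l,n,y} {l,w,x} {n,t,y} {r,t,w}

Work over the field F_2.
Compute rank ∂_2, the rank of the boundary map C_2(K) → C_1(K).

rank∂_2=14

n_0=10 n_1=34 n_2=16  [Z2]
∂1: piv[dg,dl,dn,dt,dw,dy,dz,gr,gx] rk=9  ker:gl,gn,gt,gw,gy,gz,ln,lw,lx,ly,lz,nt,ny,nz,rt,rw,rx,ry,rz,tw,tx,ty,tz,wx,yz
∂2: piv[dgl,dln,dyz,glw,glx,gny,gnz,grt,grw,grz,gtw,gwx,lny,nty] rk=14  ker:lwx,rtw
rk∂_2=14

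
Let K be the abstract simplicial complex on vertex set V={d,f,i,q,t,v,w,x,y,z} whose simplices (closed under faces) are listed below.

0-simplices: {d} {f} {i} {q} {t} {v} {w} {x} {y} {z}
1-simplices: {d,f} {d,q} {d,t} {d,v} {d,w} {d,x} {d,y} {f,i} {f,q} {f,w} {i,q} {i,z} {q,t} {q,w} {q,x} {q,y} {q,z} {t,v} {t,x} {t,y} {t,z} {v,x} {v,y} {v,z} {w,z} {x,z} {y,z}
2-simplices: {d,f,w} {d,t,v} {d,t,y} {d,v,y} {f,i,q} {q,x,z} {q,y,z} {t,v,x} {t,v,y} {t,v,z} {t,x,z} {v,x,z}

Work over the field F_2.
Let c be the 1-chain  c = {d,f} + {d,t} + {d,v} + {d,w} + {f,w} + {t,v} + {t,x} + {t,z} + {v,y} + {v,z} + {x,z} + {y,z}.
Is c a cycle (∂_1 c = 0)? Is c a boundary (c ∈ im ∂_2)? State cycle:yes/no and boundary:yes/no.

cycle:yes boundary:no

n_0=10 n_1=27 n_2=12  [Z2]
∂1: piv[df,dq,dt,dv,dw,dx,dy,fi,iz] rk=9  ker:fq,fw,iq,qt,qw,qx,qy,qz,tv,tx,ty,tz,vx,vy,vz,wz,xz,yz
∂2: piv[dfw,dtv,dty,dvy,fiq,qxz,qyz,tvx,tvz,txz] rk=10  ker:tvy,vxz
∂1c = 0
c vs im∂2: residual ≠ 0 ⇒ not boundary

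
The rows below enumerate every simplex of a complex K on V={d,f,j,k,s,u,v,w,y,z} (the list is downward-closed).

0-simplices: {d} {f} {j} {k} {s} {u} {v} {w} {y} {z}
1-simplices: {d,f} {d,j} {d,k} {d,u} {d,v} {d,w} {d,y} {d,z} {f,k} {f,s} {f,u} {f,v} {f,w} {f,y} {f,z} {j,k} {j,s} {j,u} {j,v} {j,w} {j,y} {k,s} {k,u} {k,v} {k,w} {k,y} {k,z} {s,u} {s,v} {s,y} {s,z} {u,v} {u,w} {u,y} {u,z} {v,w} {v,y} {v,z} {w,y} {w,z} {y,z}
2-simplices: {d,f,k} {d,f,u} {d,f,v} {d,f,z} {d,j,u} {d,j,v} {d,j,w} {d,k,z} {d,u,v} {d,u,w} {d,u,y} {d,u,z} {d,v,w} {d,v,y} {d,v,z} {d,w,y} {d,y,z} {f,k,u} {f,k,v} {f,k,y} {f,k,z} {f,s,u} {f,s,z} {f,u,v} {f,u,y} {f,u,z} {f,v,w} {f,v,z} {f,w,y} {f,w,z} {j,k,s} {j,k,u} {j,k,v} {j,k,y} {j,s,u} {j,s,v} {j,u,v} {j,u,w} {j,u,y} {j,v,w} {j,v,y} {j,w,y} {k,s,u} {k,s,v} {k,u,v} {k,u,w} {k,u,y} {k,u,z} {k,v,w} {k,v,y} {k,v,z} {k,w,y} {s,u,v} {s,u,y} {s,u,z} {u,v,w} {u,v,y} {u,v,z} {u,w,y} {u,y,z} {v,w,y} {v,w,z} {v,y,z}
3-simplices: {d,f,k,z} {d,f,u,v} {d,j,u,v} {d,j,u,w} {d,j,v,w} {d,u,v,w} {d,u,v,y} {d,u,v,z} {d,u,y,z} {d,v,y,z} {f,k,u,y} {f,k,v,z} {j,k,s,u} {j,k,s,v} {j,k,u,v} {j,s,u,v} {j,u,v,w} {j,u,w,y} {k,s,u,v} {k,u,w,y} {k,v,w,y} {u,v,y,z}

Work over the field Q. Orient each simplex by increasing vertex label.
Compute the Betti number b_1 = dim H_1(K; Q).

n_0=10 n_1=41 n_2=63 n_3=22  [Q]
∂1: piv[df,dj,dk,du,dv,dw,dy,dz,fs] rk=9  ker:fk,fu,fv,fw,fy,fz,jk,js,ju,jv,jw,jy,ks,ku,kv,kw,ky,kz,su,sv,sy,sz,uv,uw,uy,uz,vw,vy,vz,wy,wz,yz
∂2: piv[dfk,dfu,dfv,dfz,dju,djv,djw,dkz,duv,duw,duy,duz,dvw,dvy,dvz,dwy,dyz,fku,fkv,fky,fsu,fsz,fuy,fvw,fwz,jks,jku,jky,jsu,jsv,kuw,suy] rk=32  ker:fkz,fuv,fuz,fvz,fwy,jkv,juv,juw,juy,jvw,jvy,jwy,ksu,ksv,kuv,kuy,kuz,kvw,kvy,kvz,kwy,suv,suz,uvw,uvy,uvz,uwy,uyz,vwy,vwz,vyz
∂3: piv[dfkz,dfuv,djuv,djuw,djvw,duvw,duvy,duvz,duyz,dvyz,fkuy,fkvz,jksu,jksv,jkuv,jsuv,juwy,kuwy,kvwy] rk=19  ker:juvw,ksuv,uvyz
b_1=(41−9)−32=0

b_1=0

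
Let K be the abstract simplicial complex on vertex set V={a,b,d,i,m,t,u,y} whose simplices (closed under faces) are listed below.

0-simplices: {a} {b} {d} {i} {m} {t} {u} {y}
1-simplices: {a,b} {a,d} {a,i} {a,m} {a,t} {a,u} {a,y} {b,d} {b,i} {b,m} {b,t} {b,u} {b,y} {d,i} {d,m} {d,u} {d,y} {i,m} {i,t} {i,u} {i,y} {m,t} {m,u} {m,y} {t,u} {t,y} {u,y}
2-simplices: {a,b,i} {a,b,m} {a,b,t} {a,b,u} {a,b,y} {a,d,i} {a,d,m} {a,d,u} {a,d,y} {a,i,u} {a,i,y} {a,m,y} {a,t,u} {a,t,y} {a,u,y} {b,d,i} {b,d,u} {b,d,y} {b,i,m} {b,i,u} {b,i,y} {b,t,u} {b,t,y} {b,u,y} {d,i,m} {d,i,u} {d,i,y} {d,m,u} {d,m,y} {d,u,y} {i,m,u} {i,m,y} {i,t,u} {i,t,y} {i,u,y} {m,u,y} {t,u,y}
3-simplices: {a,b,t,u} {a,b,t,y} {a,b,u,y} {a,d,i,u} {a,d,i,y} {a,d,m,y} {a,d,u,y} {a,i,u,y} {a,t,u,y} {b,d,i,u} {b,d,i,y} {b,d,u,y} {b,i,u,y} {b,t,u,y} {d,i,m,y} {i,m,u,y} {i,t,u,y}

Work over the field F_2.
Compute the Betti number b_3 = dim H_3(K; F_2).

n_0=8 n_1=27 n_2=37 n_3=17  [Z2]
∂1: piv[ab,ad,ai,am,at,au,ay] rk=7  ker:bd,bi,bm,bt,bu,by,di,dm,du,dy,im,it,iu,iy,mt,mu,my,tu,ty,uy
∂2: piv[abi,abm,abt,abu,aby,adi,adm,adu,ady,aiu,aiy,amy,atu,aty,auy,bdi,bim,dmu,itu] rk=19  ker:bdu,bdy,biu,biy,btu,bty,buy,dim,diu,diy,dmy,duy,imu,imy,ity,iuy,muy,tuy
∂3: piv[abtu,abty,abuy,adiu,adiy,admy,aduy,aiuy,atuy,bdiu,bdiy,bduy,dimy,imuy,ituy] rk=15  ker:biuy,btuy
b_3=(17−15)−0=2

b_3=2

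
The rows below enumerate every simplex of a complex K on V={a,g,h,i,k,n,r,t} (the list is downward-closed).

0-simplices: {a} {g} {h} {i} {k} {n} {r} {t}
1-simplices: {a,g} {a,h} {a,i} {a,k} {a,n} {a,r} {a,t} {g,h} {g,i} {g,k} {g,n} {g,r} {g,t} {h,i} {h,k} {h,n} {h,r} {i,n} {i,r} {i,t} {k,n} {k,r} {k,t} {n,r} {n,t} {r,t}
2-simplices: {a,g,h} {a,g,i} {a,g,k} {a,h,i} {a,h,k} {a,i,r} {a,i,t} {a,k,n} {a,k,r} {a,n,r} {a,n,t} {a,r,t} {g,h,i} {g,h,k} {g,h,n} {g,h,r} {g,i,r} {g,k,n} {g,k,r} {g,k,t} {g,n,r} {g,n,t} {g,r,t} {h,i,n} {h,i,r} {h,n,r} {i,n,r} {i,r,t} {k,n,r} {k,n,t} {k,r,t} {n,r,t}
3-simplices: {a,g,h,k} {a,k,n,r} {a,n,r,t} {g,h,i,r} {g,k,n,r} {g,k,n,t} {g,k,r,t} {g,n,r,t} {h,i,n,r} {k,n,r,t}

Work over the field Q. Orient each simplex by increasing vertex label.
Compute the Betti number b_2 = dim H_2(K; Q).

b_2=4

n_0=8 n_1=26 n_2=32 n_3=10  [Q]
∂1: piv[ag,ah,ai,ak,an,ar,at] rk=7  ker:gh,gi,gk,gn,gr,gt,hi,hk,hn,hr,in,ir,it,kn,kr,kt,nr,nt,rt
∂2: piv[agh,agi,agk,ahi,ahk,air,ait,akn,akr,anr,ant,art,ghn,ghr,gir,gkn,gkt,gnt,hin] rk=19  ker:ghi,ghk,gkr,gnr,grt,hir,hnr,inr,irt,knr,knt,krt,nrt
∂3: piv[aghk,aknr,anrt,ghir,gknr,gknt,gkrt,gnrt,hinr] rk=9  ker:knrt
b_2=(32−19)−9=4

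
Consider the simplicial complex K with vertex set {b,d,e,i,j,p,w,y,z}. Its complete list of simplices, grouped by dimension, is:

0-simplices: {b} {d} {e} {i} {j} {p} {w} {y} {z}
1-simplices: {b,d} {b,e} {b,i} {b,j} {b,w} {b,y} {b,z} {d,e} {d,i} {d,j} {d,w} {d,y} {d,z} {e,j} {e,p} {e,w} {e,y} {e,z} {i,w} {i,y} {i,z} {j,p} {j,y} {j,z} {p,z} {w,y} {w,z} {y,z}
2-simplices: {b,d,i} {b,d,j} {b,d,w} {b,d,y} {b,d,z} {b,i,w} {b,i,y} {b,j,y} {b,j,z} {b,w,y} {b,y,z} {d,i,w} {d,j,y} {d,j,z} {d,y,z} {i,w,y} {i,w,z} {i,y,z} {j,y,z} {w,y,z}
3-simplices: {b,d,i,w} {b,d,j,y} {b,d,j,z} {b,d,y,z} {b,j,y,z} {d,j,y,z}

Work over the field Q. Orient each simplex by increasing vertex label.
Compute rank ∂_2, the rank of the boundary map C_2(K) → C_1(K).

rank∂_2=13

n_0=9 n_1=28 n_2=20 n_3=6  [Q]
∂1: piv[bd,be,bi,bj,bw,by,bz,ep] rk=8  ker:de,di,dj,dw,dy,dz,ej,ew,ey,ez,iw,iy,iz,jp,jy,jz,pz,wy,wz,yz
∂2: piv[bdi,bdj,bdw,bdy,bdz,biw,biy,bjy,bjz,bwy,byz,iwz,iyz] rk=13  ker:diw,djy,djz,dyz,iwy,jyz,wyz
∂3: piv[bdiw,bdjy,bdjz,bdyz,bjyz] rk=5  ker:djyz
rk∂_2=13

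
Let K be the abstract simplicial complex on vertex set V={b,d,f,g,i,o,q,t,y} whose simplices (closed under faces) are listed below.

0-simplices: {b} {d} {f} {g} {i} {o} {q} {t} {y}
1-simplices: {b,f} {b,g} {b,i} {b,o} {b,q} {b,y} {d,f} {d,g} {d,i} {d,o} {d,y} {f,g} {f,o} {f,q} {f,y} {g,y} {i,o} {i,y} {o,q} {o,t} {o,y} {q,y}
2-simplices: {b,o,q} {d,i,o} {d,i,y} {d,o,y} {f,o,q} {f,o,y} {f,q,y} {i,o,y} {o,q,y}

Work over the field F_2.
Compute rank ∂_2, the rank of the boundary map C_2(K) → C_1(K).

n_0=9 n_1=22 n_2=9  [Z2]
∂1: piv[bf,bg,bi,bo,bq,by,df,ot] rk=8  ker:dg,di,do,dy,fg,fo,fq,fy,gy,io,iy,oq,oy,qy
∂2: piv[boq,dio,diy,doy,foq,foy,fqy] rk=7  ker:ioy,oqy
rk∂_2=7

rank∂_2=7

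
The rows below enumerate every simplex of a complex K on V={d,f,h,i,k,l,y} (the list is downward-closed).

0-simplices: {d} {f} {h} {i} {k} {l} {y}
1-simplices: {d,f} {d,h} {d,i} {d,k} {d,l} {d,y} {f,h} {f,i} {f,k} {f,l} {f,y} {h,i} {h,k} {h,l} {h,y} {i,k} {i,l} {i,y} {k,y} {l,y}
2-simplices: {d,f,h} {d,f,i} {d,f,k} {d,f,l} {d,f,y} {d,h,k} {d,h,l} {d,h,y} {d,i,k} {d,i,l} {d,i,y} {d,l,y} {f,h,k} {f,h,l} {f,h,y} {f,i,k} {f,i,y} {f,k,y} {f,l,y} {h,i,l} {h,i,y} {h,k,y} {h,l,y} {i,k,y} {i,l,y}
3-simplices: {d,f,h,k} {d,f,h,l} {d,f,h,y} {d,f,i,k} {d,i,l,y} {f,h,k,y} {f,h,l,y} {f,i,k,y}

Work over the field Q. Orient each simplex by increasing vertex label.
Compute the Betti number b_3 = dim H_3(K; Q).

b_3=0

n_0=7 n_1=20 n_2=25 n_3=8  [Q]
∂1: piv[df,dh,di,dk,dl,dy] rk=6  ker:fh,fi,fk,fl,fy,hi,hk,hl,hy,ik,il,iy,ky,ly
∂2: piv[dfh,dfi,dfk,dfl,dfy,dhk,dhl,dhy,dik,dil,diy,dly,fky,hil] rk=14  ker:fhk,fhl,fhy,fik,fiy,fly,hiy,hky,hly,iky,ily
∂3: piv[dfhk,dfhl,dfhy,dfik,dily,fhky,fhly,fiky] rk=8
b_3=(8−8)−0=0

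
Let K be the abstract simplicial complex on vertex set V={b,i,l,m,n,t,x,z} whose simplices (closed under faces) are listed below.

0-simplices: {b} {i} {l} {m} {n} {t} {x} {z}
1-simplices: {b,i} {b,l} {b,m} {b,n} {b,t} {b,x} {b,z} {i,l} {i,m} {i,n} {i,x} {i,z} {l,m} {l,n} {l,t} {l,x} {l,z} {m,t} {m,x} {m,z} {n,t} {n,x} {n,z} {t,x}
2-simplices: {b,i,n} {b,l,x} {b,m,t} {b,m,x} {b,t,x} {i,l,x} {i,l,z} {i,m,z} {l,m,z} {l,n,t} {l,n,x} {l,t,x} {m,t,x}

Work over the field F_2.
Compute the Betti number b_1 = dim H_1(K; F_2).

n_0=8 n_1=24 n_2=13  [Z2]
∂1: piv[bi,bl,bm,bn,bt,bx,bz] rk=7  ker:il,im,in,ix,iz,lm,ln,lt,lx,lz,mt,mx,mz,nt,nx,nz,tx
∂2: piv[bin,blx,bmt,bmx,btx,ilx,ilz,imz,lmz,lnt,lnx,ltx] rk=12  ker:mtx
b_1=(24−7)−12=5

b_1=5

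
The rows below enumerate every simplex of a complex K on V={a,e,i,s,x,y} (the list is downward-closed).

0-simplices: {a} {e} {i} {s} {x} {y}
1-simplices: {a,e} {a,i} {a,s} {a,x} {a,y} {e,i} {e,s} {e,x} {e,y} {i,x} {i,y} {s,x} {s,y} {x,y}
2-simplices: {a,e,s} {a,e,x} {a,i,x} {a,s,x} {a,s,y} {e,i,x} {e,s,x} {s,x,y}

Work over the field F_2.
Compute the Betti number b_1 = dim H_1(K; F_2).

b_1=2

n_0=6 n_1=14 n_2=8  [Z2]
∂1: piv[ae,ai,as,ax,ay] rk=5  ker:ei,es,ex,ey,ix,iy,sx,sy,xy
∂2: piv[aes,aex,aix,asx,asy,eix,sxy] rk=7  ker:esx
b_1=(14−5)−7=2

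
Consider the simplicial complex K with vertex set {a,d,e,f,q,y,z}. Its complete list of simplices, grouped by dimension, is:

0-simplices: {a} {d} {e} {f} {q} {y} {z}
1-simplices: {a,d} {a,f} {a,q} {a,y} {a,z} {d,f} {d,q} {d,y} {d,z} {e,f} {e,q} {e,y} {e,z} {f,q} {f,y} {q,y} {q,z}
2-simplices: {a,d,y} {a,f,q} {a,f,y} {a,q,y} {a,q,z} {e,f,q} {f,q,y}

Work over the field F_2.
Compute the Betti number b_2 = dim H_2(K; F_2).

n_0=7 n_1=17 n_2=7  [Z2]
∂1: piv[ad,af,aq,ay,az,ef] rk=6  ker:df,dq,dy,dz,eq,ey,ez,fq,fy,qy,qz
∂2: piv[ady,afq,afy,aqy,aqz,efq] rk=6  ker:fqy
b_2=(7−6)−0=1

b_2=1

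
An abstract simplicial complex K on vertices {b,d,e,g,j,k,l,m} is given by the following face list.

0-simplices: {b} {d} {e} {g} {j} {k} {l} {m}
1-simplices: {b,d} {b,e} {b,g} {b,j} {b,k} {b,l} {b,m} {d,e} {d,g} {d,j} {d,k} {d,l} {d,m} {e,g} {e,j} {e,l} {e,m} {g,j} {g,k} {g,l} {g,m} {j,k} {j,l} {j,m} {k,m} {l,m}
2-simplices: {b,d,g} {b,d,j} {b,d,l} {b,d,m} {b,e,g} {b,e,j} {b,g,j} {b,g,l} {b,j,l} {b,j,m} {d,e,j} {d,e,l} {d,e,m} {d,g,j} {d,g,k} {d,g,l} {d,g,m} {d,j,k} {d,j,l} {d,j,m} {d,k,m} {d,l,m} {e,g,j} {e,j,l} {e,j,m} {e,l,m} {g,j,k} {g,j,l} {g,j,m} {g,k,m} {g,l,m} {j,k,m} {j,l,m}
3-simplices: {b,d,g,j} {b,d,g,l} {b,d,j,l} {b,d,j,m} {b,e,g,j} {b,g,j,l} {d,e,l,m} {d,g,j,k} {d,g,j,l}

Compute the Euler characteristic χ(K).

χ(K)=6

n_0=8 n_1=26 n_2=33 n_3=9
χ=+8−26+33−9=6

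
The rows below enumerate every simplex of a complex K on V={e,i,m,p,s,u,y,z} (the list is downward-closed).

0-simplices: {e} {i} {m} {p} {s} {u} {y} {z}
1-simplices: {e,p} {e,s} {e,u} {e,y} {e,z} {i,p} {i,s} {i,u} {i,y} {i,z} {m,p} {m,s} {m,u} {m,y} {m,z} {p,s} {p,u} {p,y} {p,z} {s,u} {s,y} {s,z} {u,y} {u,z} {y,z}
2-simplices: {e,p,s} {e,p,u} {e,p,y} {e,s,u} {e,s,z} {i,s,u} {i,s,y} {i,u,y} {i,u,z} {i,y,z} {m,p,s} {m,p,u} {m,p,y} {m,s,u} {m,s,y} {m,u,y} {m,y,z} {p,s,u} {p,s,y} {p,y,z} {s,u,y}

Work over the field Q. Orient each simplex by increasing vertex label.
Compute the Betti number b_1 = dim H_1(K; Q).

b_1=2

n_0=8 n_1=25 n_2=21  [Q]
∂1: piv[ep,es,eu,ey,ez,ip,mp] rk=7  ker:is,iu,iy,iz,ms,mu,my,mz,ps,pu,py,pz,su,sy,sz,uy,uz,yz
∂2: piv[eps,epu,epy,esu,esz,isu,isy,iuy,iuz,iyz,mps,mpu,mpy,msy,myz,pyz] rk=16  ker:msu,muy,psu,psy,suy
b_1=(25−7)−16=2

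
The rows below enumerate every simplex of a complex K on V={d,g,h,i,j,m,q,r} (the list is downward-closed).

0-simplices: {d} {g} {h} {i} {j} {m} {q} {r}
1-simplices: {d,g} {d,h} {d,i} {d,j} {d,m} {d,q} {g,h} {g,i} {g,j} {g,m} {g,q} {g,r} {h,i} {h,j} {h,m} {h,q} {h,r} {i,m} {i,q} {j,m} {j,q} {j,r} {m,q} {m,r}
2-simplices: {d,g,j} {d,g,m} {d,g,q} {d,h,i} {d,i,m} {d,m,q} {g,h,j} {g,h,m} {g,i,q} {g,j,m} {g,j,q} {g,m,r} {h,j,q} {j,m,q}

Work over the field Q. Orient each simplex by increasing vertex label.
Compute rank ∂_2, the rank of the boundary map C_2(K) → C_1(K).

n_0=8 n_1=24 n_2=14  [Q]
∂1: piv[dg,dh,di,dj,dm,dq,gr] rk=7  ker:gh,gi,gj,gm,gq,hi,hj,hm,hq,hr,im,iq,jm,jq,jr,mq,mr
∂2: piv[dgj,dgm,dgq,dhi,dim,dmq,ghj,ghm,giq,gjm,gjq,gmr,hjq] rk=13  ker:jmq
rk∂_2=13

rank∂_2=13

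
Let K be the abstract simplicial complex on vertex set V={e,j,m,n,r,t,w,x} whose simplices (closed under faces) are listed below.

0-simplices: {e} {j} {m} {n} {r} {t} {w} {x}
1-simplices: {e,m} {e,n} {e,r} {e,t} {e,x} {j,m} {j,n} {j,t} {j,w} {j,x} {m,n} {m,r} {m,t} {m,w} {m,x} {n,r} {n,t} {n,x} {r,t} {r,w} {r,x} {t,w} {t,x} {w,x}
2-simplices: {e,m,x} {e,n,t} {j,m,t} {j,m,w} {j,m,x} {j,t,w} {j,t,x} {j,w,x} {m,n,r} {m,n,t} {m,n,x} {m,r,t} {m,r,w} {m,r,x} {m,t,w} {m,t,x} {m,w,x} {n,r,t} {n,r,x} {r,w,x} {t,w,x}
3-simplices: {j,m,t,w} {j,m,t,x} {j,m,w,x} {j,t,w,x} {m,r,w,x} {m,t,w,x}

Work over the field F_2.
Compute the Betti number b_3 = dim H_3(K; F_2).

b_3=1

n_0=8 n_1=24 n_2=21 n_3=6  [Z2]
∂1: piv[em,en,er,et,ex,jm,jw] rk=7  ker:jn,jt,jx,mn,mr,mt,mw,mx,nr,nt,nx,rt,rw,rx,tw,tx,wx
∂2: piv[emx,ent,jmt,jmw,jmx,jtw,jtx,jwx,mnr,mnt,mnx,mrt,mrw,mrx] rk=14  ker:mtw,mtx,mwx,nrt,nrx,rwx,twx
∂3: piv[jmtw,jmtx,jmwx,jtwx,mrwx] rk=5  ker:mtwx
b_3=(6−5)−0=1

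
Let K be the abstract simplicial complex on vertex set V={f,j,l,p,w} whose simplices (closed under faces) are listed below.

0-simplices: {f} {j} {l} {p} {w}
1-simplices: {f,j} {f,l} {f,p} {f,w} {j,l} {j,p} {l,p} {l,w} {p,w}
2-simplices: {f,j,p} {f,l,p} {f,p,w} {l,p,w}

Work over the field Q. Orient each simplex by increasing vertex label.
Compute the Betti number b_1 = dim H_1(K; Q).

n_0=5 n_1=9 n_2=4  [Q]
∂1: piv[fj,fl,fp,fw] rk=4  ker:jl,jp,lp,lw,pw
∂2: piv[fjp,flp,fpw,lpw] rk=4
b_1=(9−4)−4=1

b_1=1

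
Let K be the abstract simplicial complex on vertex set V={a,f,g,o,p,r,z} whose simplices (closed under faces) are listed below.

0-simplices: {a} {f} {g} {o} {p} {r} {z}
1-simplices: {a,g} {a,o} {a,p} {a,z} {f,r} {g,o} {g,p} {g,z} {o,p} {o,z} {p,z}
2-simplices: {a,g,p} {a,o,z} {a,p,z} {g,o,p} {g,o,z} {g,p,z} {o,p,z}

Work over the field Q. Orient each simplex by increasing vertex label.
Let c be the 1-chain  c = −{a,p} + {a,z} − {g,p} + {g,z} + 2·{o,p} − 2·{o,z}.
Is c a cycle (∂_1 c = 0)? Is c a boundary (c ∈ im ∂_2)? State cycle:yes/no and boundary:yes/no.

n_0=7 n_1=11 n_2=7  [Q]
∂1: piv[ag,ao,ap,az,fr] rk=5  ker:go,gp,gz,op,oz,pz
∂2: piv[agp,aoz,apz,gop,goz,gpz] rk=6  ker:opz
∂1c = 0
c vs im∂2: reduces to 0 ⇒ boundary

cycle:yes boundary:yes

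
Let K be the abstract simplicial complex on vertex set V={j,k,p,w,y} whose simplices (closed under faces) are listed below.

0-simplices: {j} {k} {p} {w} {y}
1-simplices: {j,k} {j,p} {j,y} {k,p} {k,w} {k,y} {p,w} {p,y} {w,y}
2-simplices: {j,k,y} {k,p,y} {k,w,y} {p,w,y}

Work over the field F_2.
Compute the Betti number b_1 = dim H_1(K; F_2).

n_0=5 n_1=9 n_2=4  [Z2]
∂1: piv[jk,jp,jy,kw] rk=4  ker:kp,ky,pw,py,wy
∂2: piv[jky,kpy,kwy,pwy] rk=4
b_1=(9−4)−4=1

b_1=1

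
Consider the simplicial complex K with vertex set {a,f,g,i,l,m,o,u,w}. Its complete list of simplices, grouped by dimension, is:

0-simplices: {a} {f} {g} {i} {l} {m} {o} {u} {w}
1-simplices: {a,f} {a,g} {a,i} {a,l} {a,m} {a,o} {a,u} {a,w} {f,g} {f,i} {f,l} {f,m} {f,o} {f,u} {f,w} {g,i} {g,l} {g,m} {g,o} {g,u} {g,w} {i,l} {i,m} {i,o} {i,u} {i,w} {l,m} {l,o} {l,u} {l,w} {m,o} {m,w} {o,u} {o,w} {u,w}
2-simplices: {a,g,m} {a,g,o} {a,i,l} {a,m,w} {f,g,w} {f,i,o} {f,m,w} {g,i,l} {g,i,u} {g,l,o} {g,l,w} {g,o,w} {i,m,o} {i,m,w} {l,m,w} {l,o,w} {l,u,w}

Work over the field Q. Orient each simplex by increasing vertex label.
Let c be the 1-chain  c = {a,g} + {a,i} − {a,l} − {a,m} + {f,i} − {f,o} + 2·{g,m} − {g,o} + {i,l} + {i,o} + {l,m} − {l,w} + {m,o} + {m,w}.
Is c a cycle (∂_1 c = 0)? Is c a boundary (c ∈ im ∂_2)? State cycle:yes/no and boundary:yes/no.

cycle:yes boundary:no

n_0=9 n_1=35 n_2=17  [Q]
∂1: piv[af,ag,ai,al,am,ao,au,aw] rk=8  ker:fg,fi,fl,fm,fo,fu,fw,gi,gl,gm,go,gu,gw,il,im,io,iu,iw,lm,lo,lu,lw,mo,mw,ou,ow,uw
∂2: piv[agm,ago,ail,amw,fgw,fio,fmw,gil,giu,glo,glw,gow,imo,imw,lmw,luw] rk=16  ker:low
∂1c = 0
c vs im∂2: residual ≠ 0 ⇒ not boundary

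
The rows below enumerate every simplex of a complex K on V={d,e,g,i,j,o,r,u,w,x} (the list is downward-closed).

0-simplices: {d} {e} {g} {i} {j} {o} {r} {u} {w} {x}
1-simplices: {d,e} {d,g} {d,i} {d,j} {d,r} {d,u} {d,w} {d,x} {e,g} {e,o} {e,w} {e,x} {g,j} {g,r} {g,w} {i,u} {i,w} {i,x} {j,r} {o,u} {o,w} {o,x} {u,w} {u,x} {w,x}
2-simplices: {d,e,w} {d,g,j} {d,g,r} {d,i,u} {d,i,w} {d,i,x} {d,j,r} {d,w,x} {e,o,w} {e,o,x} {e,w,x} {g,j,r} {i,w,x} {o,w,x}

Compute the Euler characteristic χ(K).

χ(K)=-1

n_0=10 n_1=25 n_2=14
χ=+10−25+14=-1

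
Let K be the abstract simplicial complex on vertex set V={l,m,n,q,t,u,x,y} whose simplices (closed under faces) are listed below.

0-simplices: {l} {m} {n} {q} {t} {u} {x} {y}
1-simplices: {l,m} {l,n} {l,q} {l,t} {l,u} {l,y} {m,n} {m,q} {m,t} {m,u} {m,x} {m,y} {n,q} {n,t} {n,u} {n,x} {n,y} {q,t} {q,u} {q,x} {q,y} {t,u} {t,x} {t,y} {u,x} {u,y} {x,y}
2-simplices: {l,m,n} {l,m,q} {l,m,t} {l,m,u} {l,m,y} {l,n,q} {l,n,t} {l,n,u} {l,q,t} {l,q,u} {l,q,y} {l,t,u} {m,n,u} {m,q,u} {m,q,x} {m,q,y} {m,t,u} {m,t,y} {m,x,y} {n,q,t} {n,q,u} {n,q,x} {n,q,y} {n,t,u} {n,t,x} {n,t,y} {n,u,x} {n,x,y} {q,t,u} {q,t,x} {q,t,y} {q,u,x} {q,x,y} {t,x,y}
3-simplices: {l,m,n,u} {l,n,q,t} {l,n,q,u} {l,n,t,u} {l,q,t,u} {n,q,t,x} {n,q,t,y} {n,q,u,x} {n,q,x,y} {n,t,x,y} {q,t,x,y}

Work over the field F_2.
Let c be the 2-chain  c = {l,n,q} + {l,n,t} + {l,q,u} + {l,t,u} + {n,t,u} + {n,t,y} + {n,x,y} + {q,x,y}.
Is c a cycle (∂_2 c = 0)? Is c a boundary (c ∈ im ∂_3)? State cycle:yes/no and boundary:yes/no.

n_0=8 n_1=27 n_2=34 n_3=11  [Z2]
∂1: piv[lm,ln,lq,lt,lu,ly,mx] rk=7  ker:mn,mq,mt,mu,my,nq,nt,nu,nx,ny,qt,qu,qx,qy,tu,tx,ty,ux,uy,xy
∂2: piv[lmn,lmq,lmt,lmu,lmy,lnq,lnt,lnu,lqt,lqu,lqy,ltu,mqx,mty,mxy,nqx,nqy,ntx,nux] rk=19  ker:mnu,mqu,mqy,mtu,nqt,nqu,ntu,nty,nxy,qtu,qtx,qty,qux,qxy,txy
∂3: piv[lmnu,lnqt,lnqu,lntu,lqtu,nqtx,nqty,nqux,nqxy,ntxy] rk=10  ker:qtxy
∂2c = {n,q} + {n,t} + {n,u} + {n,x} + {q,u} + {q,x} + {q,y} + {t,y}

cycle:no boundary:no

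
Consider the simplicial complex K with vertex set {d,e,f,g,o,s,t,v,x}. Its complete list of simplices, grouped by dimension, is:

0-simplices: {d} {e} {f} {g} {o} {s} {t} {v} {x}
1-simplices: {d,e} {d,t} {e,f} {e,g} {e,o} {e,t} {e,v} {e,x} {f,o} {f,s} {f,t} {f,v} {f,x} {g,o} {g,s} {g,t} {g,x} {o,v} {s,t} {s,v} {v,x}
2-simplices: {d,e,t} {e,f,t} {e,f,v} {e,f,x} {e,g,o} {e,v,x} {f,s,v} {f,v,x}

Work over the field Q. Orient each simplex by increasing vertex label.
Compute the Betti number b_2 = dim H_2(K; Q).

n_0=9 n_1=21 n_2=8  [Q]
∂1: piv[de,dt,ef,eg,eo,ev,ex,fs] rk=8  ker:et,fo,ft,fv,fx,go,gs,gt,gx,ov,st,sv,vx
∂2: piv[det,eft,efv,efx,ego,evx,fsv] rk=7  ker:fvx
b_2=(8−7)−0=1

b_2=1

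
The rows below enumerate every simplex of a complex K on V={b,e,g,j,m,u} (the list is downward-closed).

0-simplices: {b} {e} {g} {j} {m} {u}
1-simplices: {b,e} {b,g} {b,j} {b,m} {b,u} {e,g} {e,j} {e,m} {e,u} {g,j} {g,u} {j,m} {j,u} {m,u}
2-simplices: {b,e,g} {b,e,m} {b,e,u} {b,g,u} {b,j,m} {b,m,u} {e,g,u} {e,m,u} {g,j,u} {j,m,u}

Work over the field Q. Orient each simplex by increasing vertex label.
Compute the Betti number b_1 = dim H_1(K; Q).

n_0=6 n_1=14 n_2=10  [Q]
∂1: piv[be,bg,bj,bm,bu] rk=5  ker:eg,ej,em,eu,gj,gu,jm,ju,mu
∂2: piv[beg,bem,beu,bgu,bjm,bmu,gju,jmu] rk=8  ker:egu,emu
b_1=(14−5)−8=1

b_1=1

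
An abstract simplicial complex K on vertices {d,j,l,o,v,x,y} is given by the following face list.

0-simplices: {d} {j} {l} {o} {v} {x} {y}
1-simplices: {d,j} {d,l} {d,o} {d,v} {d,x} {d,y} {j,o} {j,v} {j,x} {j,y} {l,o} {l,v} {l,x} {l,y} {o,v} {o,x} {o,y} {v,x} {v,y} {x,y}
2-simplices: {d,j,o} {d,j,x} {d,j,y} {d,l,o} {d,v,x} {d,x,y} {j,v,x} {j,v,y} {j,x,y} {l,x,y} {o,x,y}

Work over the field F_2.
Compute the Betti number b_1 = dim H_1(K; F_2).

n_0=7 n_1=20 n_2=11  [Z2]
∂1: piv[dj,dl,do,dv,dx,dy] rk=6  ker:jo,jv,jx,jy,lo,lv,lx,ly,ov,ox,oy,vx,vy,xy
∂2: piv[djo,djx,djy,dlo,dvx,dxy,jvx,jvy,lxy,oxy] rk=10  ker:jxy
b_1=(20−6)−10=4

b_1=4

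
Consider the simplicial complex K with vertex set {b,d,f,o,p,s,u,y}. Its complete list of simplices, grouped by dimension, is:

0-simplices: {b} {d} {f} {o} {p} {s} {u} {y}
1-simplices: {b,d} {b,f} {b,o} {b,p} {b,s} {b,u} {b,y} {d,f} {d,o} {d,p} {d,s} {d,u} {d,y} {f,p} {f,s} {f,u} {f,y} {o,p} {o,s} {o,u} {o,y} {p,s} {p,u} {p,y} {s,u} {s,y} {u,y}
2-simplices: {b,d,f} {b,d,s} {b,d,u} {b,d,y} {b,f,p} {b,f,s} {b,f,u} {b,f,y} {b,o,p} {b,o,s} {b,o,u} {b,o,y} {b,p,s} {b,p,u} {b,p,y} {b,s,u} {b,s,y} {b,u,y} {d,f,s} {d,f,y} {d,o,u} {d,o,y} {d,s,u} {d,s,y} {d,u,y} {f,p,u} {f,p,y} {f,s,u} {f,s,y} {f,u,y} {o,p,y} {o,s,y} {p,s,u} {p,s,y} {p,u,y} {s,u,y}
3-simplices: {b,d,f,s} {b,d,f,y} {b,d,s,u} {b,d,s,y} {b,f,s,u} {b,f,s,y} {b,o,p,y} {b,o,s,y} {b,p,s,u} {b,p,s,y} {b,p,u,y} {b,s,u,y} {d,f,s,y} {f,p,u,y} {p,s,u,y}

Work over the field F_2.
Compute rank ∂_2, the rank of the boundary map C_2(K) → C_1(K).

rank∂_2=19

n_0=8 n_1=27 n_2=36 n_3=15  [Z2]
∂1: piv[bd,bf,bo,bp,bs,bu,by] rk=7  ker:df,do,dp,ds,du,dy,fp,fs,fu,fy,op,os,ou,oy,ps,pu,py,su,sy,uy
∂2: piv[bdf,bds,bdu,bdy,bfp,bfs,bfu,bfy,bop,bos,bou,boy,bps,bpu,bpy,bsu,bsy,buy,dou] rk=19  ker:dfs,dfy,doy,dsu,dsy,duy,fpu,fpy,fsu,fsy,fuy,opy,osy,psu,psy,puy,suy
∂3: piv[bdfs,bdfy,bdsu,bdsy,bfsu,bfsy,bopy,bosy,bpsu,bpsy,bpuy,bsuy,fpuy] rk=13  ker:dfsy,psuy
rk∂_2=19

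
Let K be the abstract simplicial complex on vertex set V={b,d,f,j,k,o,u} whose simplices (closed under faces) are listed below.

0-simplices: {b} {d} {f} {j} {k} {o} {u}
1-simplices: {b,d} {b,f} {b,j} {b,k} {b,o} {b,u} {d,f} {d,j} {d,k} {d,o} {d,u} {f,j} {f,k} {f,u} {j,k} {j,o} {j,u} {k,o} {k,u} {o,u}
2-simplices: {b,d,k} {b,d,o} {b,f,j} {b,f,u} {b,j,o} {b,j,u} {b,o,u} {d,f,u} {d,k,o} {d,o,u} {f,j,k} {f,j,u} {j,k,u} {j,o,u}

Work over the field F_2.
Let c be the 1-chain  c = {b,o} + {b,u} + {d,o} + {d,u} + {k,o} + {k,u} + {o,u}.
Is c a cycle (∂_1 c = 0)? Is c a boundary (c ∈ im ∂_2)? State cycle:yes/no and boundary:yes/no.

n_0=7 n_1=20 n_2=14  [Z2]
∂1: piv[bd,bf,bj,bk,bo,bu] rk=6  ker:df,dj,dk,do,du,fj,fk,fu,jk,jo,ju,ko,ku,ou
∂2: piv[bdk,bdo,bfj,bfu,bjo,bju,bou,dfu,dko,dou,fjk,jku] rk=12  ker:fju,jou
∂1c = 0
c vs im∂2: residual ≠ 0 ⇒ not boundary

cycle:yes boundary:no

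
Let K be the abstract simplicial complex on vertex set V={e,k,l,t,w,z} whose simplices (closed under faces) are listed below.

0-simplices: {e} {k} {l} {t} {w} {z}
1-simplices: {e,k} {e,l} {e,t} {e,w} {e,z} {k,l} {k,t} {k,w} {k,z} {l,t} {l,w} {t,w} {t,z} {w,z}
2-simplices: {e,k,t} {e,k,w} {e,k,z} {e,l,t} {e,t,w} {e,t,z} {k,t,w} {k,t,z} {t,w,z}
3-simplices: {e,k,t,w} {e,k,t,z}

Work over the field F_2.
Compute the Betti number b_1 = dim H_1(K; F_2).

b_1=2

n_0=6 n_1=14 n_2=9 n_3=2  [Z2]
∂1: piv[ek,el,et,ew,ez] rk=5  ker:kl,kt,kw,kz,lt,lw,tw,tz,wz
∂2: piv[ekt,ekw,ekz,elt,etw,etz,twz] rk=7  ker:ktw,ktz
∂3: piv[ektw,ektz] rk=2
b_1=(14−5)−7=2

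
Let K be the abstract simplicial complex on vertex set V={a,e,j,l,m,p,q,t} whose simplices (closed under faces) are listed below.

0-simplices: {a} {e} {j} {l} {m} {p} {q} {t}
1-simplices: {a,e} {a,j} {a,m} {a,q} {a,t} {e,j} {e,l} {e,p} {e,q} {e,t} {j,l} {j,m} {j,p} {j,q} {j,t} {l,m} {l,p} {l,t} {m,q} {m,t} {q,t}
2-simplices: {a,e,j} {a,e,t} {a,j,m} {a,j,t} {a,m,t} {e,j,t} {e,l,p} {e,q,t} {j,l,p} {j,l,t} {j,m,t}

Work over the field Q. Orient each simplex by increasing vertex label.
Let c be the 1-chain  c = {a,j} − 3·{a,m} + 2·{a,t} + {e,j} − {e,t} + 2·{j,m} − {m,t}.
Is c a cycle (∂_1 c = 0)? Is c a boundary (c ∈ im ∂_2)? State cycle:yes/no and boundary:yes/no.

n_0=8 n_1=21 n_2=11  [Q]
∂1: piv[ae,aj,am,aq,at,el,ep] rk=7  ker:ej,eq,et,jl,jm,jp,jq,jt,lm,lp,lt,mq,mt,qt
∂2: piv[aej,aet,ajm,ajt,amt,elp,eqt,jlp,jlt] rk=9  ker:ejt,jmt
∂1c = 0
c vs im∂2: reduces to 0 ⇒ boundary

cycle:yes boundary:yes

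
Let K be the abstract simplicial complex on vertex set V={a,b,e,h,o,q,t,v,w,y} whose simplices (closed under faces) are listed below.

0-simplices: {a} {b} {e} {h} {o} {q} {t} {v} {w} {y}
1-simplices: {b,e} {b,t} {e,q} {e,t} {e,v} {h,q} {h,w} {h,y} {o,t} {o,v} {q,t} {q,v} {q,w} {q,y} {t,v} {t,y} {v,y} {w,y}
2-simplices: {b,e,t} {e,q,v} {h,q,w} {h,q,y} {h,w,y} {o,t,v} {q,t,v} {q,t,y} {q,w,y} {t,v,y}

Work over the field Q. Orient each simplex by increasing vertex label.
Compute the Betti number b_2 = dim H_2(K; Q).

n_0=10 n_1=18 n_2=10  [Q]
∂1: piv[be,bt,eq,ev,hq,hw,hy,ot] rk=8  ker:et,ov,qt,qv,qw,qy,tv,ty,vy,wy
∂2: piv[bet,eqv,hqw,hqy,hwy,otv,qtv,qty,tvy] rk=9  ker:qwy
b_2=(10−9)−0=1

b_2=1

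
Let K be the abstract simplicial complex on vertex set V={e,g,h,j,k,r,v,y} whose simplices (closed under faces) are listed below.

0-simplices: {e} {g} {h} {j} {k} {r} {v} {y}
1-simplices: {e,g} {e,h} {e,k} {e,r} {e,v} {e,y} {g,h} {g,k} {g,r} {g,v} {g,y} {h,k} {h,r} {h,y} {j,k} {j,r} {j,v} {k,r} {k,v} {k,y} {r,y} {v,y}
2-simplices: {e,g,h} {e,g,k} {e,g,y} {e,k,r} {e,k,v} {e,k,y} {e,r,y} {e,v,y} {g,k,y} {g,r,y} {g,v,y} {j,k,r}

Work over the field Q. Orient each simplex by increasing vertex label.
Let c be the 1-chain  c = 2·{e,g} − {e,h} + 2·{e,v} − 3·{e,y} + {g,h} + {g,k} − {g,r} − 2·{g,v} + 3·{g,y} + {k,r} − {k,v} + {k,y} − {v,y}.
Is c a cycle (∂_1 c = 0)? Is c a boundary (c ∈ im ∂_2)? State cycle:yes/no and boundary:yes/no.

n_0=8 n_1=22 n_2=12  [Q]
∂1: piv[eg,eh,ek,er,ev,ey,jk] rk=7  ker:gh,gk,gr,gv,gy,hk,hr,hy,jr,jv,kr,kv,ky,ry,vy
∂2: piv[egh,egk,egy,ekr,ekv,eky,ery,evy,gry,gvy,jkr] rk=11  ker:gky
∂1c = 0
c vs im∂2: reduces to 0 ⇒ boundary

cycle:yes boundary:yes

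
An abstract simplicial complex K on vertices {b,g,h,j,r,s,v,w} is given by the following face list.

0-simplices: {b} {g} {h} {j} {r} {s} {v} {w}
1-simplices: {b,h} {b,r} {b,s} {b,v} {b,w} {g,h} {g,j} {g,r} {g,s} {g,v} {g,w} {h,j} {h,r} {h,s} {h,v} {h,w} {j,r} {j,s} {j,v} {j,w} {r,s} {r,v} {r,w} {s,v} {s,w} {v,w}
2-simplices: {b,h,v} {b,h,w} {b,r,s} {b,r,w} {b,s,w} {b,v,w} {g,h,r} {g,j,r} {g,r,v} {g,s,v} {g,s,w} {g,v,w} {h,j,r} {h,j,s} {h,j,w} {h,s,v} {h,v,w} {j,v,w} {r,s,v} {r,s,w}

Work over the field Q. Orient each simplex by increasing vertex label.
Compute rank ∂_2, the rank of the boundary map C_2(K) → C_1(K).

rank∂_2=18

n_0=8 n_1=26 n_2=20  [Q]
∂1: piv[bh,br,bs,bv,bw,gh,gj] rk=7  ker:gr,gs,gv,gw,hj,hr,hs,hv,hw,jr,js,jv,jw,rs,rv,rw,sv,sw,vw
∂2: piv[bhv,bhw,brs,brw,bsw,bvw,ghr,gjr,grv,gsv,gsw,gvw,hjr,hjs,hjw,hsv,jvw,rsv] rk=18  ker:hvw,rsw
rk∂_2=18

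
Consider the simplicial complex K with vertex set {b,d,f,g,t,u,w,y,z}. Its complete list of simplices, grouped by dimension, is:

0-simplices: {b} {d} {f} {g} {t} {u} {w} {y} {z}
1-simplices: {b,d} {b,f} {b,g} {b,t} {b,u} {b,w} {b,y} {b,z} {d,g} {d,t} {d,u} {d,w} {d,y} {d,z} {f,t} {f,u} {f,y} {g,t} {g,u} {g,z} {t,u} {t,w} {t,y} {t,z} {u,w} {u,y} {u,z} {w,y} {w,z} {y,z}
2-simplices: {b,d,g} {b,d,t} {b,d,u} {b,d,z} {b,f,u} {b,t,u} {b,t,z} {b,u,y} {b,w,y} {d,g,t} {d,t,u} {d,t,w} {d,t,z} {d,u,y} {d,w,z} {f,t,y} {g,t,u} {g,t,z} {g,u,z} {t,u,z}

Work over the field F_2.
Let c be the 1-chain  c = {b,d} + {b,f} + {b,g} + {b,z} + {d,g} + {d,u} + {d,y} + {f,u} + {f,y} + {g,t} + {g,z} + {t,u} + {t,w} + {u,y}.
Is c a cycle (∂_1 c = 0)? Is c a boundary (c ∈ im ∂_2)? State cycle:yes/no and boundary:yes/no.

n_0=9 n_1=30 n_2=20  [Z2]
∂1: piv[bd,bf,bg,bt,bu,bw,by,bz] rk=8  ker:dg,dt,du,dw,dy,dz,ft,fu,fy,gt,gu,gz,tu,tw,ty,tz,uw,uy,uz,wy,wz,yz
∂2: piv[bdg,bdt,bdu,bdz,bfu,btu,btz,buy,bwy,dgt,dtw,duy,dwz,fty,gtu,gtz,guz] rk=17  ker:dtu,dtz,tuz
∂1c = {f} + {t} + {w} + {y}

cycle:no boundary:no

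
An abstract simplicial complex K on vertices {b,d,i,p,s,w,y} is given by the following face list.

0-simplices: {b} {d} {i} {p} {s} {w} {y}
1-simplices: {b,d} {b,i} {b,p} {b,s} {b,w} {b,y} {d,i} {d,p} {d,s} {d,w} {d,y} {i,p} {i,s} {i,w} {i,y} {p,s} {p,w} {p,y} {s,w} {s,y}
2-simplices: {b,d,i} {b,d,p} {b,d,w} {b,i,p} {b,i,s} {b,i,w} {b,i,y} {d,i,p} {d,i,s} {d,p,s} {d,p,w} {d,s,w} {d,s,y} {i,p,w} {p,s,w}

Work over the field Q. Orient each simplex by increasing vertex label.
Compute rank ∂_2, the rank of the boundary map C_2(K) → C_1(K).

rank∂_2=12

n_0=7 n_1=20 n_2=15  [Q]
∂1: piv[bd,bi,bp,bs,bw,by] rk=6  ker:di,dp,ds,dw,dy,ip,is,iw,iy,ps,pw,py,sw,sy
∂2: piv[bdi,bdp,bdw,bip,bis,biw,biy,dis,dps,dpw,dsw,dsy] rk=12  ker:dip,ipw,psw
rk∂_2=12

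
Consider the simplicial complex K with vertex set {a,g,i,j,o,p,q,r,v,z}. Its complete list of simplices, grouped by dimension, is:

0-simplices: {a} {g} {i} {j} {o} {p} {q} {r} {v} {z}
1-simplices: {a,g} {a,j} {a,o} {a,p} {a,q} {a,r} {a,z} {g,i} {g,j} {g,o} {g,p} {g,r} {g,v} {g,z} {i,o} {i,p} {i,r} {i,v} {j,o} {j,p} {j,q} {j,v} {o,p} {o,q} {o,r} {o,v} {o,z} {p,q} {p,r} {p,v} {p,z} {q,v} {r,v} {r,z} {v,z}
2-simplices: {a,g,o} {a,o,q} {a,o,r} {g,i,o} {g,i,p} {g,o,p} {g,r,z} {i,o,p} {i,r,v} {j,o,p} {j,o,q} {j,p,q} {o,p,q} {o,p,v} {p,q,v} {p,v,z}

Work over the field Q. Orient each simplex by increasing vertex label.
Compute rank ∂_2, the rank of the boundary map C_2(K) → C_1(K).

n_0=10 n_1=35 n_2=16  [Q]
∂1: piv[ag,aj,ao,ap,aq,ar,az,gi,gv] rk=9  ker:gj,go,gp,gr,gz,io,ip,ir,iv,jo,jp,jq,jv,op,oq,or,ov,oz,pq,pr,pv,pz,qv,rv,rz,vz
∂2: piv[ago,aoq,aor,gio,gip,gop,grz,irv,jop,joq,jpq,opv,pqv,pvz] rk=14  ker:iop,opq
rk∂_2=14

rank∂_2=14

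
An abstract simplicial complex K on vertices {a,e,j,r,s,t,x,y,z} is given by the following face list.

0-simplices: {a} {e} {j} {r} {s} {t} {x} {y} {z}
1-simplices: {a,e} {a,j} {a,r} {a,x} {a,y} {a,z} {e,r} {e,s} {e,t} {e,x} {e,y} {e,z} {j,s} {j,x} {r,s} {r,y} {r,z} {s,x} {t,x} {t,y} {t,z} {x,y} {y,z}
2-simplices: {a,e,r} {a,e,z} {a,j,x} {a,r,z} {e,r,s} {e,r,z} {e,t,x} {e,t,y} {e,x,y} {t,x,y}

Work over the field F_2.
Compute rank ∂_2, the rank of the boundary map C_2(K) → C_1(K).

n_0=9 n_1=23 n_2=10  [Z2]
∂1: piv[ae,aj,ar,ax,ay,az,es,et] rk=8  ker:er,ex,ey,ez,js,jx,rs,ry,rz,sx,tx,ty,tz,xy,yz
∂2: piv[aer,aez,ajx,arz,ers,etx,ety,exy] rk=8  ker:erz,txy
rk∂_2=8

rank∂_2=8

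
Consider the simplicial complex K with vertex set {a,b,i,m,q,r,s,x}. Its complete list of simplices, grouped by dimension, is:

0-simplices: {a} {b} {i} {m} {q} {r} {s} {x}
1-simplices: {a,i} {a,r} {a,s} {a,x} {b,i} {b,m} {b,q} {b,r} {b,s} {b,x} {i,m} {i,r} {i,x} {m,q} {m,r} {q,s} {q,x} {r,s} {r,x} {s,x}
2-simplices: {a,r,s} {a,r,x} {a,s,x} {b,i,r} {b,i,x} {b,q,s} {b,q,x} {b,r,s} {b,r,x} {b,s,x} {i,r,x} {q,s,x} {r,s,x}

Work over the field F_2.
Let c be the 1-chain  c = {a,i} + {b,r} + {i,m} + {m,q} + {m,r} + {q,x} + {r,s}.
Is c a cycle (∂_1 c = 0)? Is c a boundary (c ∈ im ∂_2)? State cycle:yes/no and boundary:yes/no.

cycle:no boundary:no

n_0=8 n_1=20 n_2=13  [Z2]
∂1: piv[ai,ar,as,ax,bi,bm,bq] rk=7  ker:br,bs,bx,im,ir,ix,mq,mr,qs,qx,rs,rx,sx
∂2: piv[ars,arx,asx,bir,bix,bqs,bqx,brs,brx] rk=9  ker:bsx,irx,qsx,rsx
∂1c = {a} + {b} + {m} + {r} + {s} + {x}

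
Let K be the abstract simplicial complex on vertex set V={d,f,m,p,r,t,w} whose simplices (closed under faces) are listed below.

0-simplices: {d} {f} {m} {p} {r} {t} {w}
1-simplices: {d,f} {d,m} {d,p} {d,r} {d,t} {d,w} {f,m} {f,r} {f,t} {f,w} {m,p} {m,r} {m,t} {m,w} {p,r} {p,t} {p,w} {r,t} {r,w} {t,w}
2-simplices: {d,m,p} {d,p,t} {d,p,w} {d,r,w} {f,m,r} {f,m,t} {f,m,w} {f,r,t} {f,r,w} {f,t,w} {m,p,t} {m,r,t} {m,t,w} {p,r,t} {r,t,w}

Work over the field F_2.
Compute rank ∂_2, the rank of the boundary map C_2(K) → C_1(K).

rank∂_2=12

n_0=7 n_1=20 n_2=15  [Z2]
∂1: piv[df,dm,dp,dr,dt,dw] rk=6  ker:fm,fr,ft,fw,mp,mr,mt,mw,pr,pt,pw,rt,rw,tw
∂2: piv[dmp,dpt,dpw,drw,fmr,fmt,fmw,frt,frw,ftw,mpt,prt] rk=12  ker:mrt,mtw,rtw
rk∂_2=12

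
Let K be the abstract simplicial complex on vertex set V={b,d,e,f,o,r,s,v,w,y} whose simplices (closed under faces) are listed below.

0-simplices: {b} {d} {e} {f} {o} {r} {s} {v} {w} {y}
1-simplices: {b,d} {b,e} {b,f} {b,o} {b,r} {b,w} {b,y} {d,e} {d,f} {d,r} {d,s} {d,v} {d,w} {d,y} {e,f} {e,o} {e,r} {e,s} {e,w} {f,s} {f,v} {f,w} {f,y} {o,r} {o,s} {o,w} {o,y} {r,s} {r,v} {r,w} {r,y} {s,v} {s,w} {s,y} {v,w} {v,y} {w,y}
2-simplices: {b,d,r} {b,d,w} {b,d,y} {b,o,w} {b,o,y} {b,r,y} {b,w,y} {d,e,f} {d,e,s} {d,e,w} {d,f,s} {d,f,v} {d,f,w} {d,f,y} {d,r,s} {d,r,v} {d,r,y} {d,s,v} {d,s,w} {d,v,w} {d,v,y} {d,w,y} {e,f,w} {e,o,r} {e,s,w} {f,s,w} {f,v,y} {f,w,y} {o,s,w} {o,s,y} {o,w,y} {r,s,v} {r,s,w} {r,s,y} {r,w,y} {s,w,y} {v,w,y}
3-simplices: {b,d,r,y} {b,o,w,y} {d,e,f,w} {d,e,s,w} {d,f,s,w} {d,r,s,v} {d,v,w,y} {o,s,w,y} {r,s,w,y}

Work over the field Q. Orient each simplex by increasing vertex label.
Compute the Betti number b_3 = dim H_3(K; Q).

n_0=10 n_1=37 n_2=37 n_3=9  [Q]
∂1: piv[bd,be,bf,bo,br,bw,by,ds,dv] rk=9  ker:de,df,dr,dw,dy,ef,eo,er,es,ew,fs,fv,fw,fy,or,os,ow,oy,rs,rv,rw,ry,sv,sw,sy,vw,vy,wy
∂2: piv[bdr,bdw,bdy,bow,boy,bry,bwy,def,des,dew,dfs,dfv,dfw,dfy,drs,drv,dsv,dsw,dvw,dvy,eor,osw,osy,rsw] rk=24  ker:dry,dwy,efw,esw,fsw,fvy,fwy,owy,rsv,rsy,rwy,swy,vwy
∂3: piv[bdry,bowy,defw,desw,dfsw,drsv,dvwy,oswy,rswy] rk=9
b_3=(9−9)−0=0

b_3=0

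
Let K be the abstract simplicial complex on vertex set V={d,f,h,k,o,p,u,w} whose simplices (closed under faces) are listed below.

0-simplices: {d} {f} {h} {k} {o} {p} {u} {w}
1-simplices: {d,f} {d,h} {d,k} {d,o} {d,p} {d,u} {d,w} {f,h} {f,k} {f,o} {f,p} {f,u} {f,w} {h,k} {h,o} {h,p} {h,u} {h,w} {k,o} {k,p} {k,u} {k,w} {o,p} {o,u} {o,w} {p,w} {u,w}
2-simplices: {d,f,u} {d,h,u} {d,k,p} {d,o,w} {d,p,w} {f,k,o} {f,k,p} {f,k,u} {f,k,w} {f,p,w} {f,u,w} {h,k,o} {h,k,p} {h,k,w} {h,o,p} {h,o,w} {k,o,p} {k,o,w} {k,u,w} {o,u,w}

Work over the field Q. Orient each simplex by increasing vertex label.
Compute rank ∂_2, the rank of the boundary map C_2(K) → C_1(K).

n_0=8 n_1=27 n_2=20  [Q]
∂1: piv[df,dh,dk,do,dp,du,dw] rk=7  ker:fh,fk,fo,fp,fu,fw,hk,ho,hp,hu,hw,ko,kp,ku,kw,op,ou,ow,pw,uw
∂2: piv[dfu,dhu,dkp,dow,dpw,fko,fkp,fku,fkw,fpw,fuw,hko,hkp,hkw,hop,how,ouw] rk=17  ker:kop,kow,kuw
rk∂_2=17

rank∂_2=17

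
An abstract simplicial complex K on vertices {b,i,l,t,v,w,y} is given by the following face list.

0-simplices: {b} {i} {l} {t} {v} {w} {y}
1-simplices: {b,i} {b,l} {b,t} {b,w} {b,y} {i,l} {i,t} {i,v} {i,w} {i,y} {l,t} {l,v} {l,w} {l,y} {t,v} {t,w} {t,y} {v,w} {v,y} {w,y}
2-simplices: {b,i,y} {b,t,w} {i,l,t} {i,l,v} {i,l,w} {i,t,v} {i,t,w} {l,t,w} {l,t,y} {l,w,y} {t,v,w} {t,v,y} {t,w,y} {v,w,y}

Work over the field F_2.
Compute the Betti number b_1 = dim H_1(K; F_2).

n_0=7 n_1=20 n_2=14  [Z2]
∂1: piv[bi,bl,bt,bw,by,iv] rk=6  ker:il,it,iw,iy,lt,lv,lw,ly,tv,tw,ty,vw,vy,wy
∂2: piv[biy,btw,ilt,ilv,ilw,itv,itw,lty,lwy,tvw,tvy] rk=11  ker:ltw,twy,vwy
b_1=(20−6)−11=3

b_1=3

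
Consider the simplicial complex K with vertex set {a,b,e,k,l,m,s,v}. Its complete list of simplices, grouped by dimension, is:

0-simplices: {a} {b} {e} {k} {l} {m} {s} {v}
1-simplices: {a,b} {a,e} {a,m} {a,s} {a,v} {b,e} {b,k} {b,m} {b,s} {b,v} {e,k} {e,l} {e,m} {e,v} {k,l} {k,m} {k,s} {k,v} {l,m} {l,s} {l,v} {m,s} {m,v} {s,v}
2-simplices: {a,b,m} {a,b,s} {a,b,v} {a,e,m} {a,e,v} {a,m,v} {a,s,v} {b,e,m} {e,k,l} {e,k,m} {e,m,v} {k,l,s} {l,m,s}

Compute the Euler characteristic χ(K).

χ(K)=-3

n_0=8 n_1=24 n_2=13
χ=+8−24+13=-3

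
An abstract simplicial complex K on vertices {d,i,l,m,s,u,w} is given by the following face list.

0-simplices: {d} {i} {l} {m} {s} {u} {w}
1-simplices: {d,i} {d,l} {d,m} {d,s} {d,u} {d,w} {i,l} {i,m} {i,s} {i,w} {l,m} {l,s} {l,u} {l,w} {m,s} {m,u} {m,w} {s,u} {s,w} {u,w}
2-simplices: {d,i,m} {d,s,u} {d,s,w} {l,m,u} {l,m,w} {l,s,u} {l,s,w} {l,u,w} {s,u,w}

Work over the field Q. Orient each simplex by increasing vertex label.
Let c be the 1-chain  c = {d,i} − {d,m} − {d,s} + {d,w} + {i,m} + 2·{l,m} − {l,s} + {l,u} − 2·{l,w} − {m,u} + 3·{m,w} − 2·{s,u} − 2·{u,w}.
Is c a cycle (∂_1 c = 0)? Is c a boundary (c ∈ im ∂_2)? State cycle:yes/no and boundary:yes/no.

cycle:yes boundary:yes

n_0=7 n_1=20 n_2=9  [Q]
∂1: piv[di,dl,dm,ds,du,dw] rk=6  ker:il,im,is,iw,lm,ls,lu,lw,ms,mu,mw,su,sw,uw
∂2: piv[dim,dsu,dsw,lmu,lmw,lsu,lsw,luw] rk=8  ker:suw
∂1c = 0
c vs im∂2: reduces to 0 ⇒ boundary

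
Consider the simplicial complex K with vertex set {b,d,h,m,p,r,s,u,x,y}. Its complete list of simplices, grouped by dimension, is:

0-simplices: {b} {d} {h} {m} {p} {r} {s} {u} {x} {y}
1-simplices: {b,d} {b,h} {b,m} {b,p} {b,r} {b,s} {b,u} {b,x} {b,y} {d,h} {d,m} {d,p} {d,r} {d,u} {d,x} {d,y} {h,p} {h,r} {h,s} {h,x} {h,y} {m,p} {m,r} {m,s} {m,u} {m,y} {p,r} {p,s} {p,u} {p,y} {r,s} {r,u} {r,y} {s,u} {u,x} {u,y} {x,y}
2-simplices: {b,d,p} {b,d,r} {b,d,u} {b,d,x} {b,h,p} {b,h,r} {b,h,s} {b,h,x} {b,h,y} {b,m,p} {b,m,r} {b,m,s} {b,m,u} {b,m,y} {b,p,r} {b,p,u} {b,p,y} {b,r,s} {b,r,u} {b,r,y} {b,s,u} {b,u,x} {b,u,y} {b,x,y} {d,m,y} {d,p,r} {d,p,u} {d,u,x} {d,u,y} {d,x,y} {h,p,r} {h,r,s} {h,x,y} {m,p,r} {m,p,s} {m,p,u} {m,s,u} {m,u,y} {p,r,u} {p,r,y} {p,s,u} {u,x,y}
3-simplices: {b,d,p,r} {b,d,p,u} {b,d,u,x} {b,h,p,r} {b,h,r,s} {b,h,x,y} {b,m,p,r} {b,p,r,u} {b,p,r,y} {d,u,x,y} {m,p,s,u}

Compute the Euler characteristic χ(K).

n_0=10 n_1=37 n_2=42 n_3=11
χ=+10−37+42−11=4

χ(K)=4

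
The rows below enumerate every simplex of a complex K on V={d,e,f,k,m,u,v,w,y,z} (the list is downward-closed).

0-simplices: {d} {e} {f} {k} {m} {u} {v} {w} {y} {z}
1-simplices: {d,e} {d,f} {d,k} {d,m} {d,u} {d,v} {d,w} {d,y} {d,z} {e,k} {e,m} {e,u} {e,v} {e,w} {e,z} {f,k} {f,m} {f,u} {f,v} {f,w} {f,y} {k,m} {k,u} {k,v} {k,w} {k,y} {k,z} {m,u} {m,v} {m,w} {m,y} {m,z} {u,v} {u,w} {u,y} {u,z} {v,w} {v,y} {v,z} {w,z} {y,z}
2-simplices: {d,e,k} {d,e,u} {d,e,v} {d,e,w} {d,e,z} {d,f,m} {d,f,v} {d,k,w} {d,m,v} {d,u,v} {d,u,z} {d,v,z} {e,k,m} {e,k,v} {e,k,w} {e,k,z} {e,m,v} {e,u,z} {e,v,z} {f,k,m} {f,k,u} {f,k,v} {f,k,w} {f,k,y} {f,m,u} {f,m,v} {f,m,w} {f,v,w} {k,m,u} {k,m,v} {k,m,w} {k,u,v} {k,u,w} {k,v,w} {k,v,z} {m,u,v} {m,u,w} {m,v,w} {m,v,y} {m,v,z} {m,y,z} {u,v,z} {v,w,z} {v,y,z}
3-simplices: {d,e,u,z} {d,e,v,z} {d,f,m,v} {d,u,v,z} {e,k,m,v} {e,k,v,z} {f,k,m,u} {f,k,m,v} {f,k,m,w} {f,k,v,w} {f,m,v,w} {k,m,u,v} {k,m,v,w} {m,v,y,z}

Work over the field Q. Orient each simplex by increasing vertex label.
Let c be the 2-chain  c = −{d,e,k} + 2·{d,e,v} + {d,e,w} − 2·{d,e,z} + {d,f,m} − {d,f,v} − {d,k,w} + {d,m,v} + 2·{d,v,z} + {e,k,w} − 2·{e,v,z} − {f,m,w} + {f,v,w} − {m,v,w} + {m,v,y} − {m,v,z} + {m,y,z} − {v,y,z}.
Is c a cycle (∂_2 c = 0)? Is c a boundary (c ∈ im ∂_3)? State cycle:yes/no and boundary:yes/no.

cycle:yes boundary:no

n_0=10 n_1=41 n_2=44 n_3=14  [Q]
∂1: piv[de,df,dk,dm,du,dv,dw,dy,dz] rk=9  ker:ek,em,eu,ev,ew,ez,fk,fm,fu,fv,fw,fy,km,ku,kv,kw,ky,kz,mu,mv,mw,my,mz,uv,uw,uy,uz,vw,vy,vz,wz,yz
∂2: piv[dek,deu,dev,dew,dez,dfm,dfv,dkw,dmv,duv,duz,dvz,ekm,ekv,ekz,emv,fkm,fku,fkw,fky,fmu,fmw,fvw,kuv,kuw,mvy,mvz,myz,vwz] rk=29  ker:ekw,euz,evz,fkv,fmv,kmu,kmv,kmw,kvw,kvz,muv,muw,mvw,uvz,vyz
∂3: piv[deuz,devz,dfmv,duvz,ekmv,ekvz,fkmu,fkmv,fkmw,fkvw,fmvw,kmuv,mvyz] rk=13  ker:kmvw
∂2c = 0
c vs im∂3: residual ≠ 0 ⇒ not boundary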